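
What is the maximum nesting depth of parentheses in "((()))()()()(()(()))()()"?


Input: "((()))()()()(()(()))()()"
Tracking depth:
  Position 0 '(': depth becomes 1
  Position 1 '(': depth becomes 2
  Position 2 '(': depth becomes 3
  Position 3 ')': depth becomes 2
  Position 4 ')': depth becomes 1
  Position 5 ')': depth becomes 0
  Position 6 '(': depth becomes 1
  Position 7 ')': depth becomes 0
  Position 8 '(': depth becomes 1
  Position 9 ')': depth becomes 0
  Position 10 '(': depth becomes 1
  Position 11 ')': depth becomes 0
  Position 12 '(': depth becomes 1
  Position 13 '(': depth becomes 2
  Position 14 ')': depth becomes 1
  Position 15 '(': depth becomes 2
  Position 16 '(': depth becomes 3
  Position 17 ')': depth becomes 2
  Position 18 ')': depth becomes 1
  Position 19 ')': depth becomes 0
  Position 20 '(': depth becomes 1
  Position 21 ')': depth becomes 0
  Position 22 '(': depth becomes 1
  Position 23 ')': depth becomes 0
Maximum depth reached: 3

3


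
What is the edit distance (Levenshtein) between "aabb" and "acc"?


Computing edit distance: "aabb" -> "acc"
DP table:
           a    c    c
      0    1    2    3
  a   1    0    1    2
  a   2    1    1    2
  b   3    2    2    2
  b   4    3    3    3
Edit distance = dp[4][3] = 3

3


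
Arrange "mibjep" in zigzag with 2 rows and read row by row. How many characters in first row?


Zigzag "mibjep" into 2 rows:
Placing characters:
  'm' => row 0
  'i' => row 1
  'b' => row 0
  'j' => row 1
  'e' => row 0
  'p' => row 1
Rows:
  Row 0: "mbe"
  Row 1: "ijp"
First row length: 3

3


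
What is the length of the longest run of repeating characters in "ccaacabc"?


Input: "ccaacabc"
Scanning for longest run:
  Position 1 ('c'): continues run of 'c', length=2
  Position 2 ('a'): new char, reset run to 1
  Position 3 ('a'): continues run of 'a', length=2
  Position 4 ('c'): new char, reset run to 1
  Position 5 ('a'): new char, reset run to 1
  Position 6 ('b'): new char, reset run to 1
  Position 7 ('c'): new char, reset run to 1
Longest run: 'c' with length 2

2


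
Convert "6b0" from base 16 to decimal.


Input: "6b0" in base 16
Positional expansion:
  Digit '6' (value 6) x 16^2 = 1536
  Digit 'b' (value 11) x 16^1 = 176
  Digit '0' (value 0) x 16^0 = 0
Sum = 1712

1712


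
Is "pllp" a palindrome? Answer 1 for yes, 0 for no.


Input: pllp
Reversed: pllp
  Compare pos 0 ('p') with pos 3 ('p'): match
  Compare pos 1 ('l') with pos 2 ('l'): match
Result: palindrome

1


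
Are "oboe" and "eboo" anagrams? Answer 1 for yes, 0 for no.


Strings: "oboe", "eboo"
Sorted first:  beoo
Sorted second: beoo
Sorted forms match => anagrams

1


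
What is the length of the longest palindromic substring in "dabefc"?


Input: "dabefc"
Checking substrings for palindromes:
  No multi-char palindromic substrings found
Longest palindromic substring: "d" with length 1

1


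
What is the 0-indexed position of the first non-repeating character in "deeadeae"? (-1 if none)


Input: deeadeae
Character frequencies:
  'a': 2
  'd': 2
  'e': 4
Scanning left to right for freq == 1:
  Position 0 ('d'): freq=2, skip
  Position 1 ('e'): freq=4, skip
  Position 2 ('e'): freq=4, skip
  Position 3 ('a'): freq=2, skip
  Position 4 ('d'): freq=2, skip
  Position 5 ('e'): freq=4, skip
  Position 6 ('a'): freq=2, skip
  Position 7 ('e'): freq=4, skip
  No unique character found => answer = -1

-1


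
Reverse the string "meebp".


Input: meebp
Reading characters right to left:
  Position 4: 'p'
  Position 3: 'b'
  Position 2: 'e'
  Position 1: 'e'
  Position 0: 'm'
Reversed: pbeem

pbeem


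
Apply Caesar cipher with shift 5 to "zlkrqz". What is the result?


Caesar cipher: shift "zlkrqz" by 5
  'z' (pos 25) + 5 = pos 4 = 'e'
  'l' (pos 11) + 5 = pos 16 = 'q'
  'k' (pos 10) + 5 = pos 15 = 'p'
  'r' (pos 17) + 5 = pos 22 = 'w'
  'q' (pos 16) + 5 = pos 21 = 'v'
  'z' (pos 25) + 5 = pos 4 = 'e'
Result: eqpwve

eqpwve


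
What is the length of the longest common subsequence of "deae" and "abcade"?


LCS of "deae" and "abcade"
DP table:
           a    b    c    a    d    e
      0    0    0    0    0    0    0
  d   0    0    0    0    0    1    1
  e   0    0    0    0    0    1    2
  a   0    1    1    1    1    1    2
  e   0    1    1    1    1    1    2
LCS length = dp[4][6] = 2

2


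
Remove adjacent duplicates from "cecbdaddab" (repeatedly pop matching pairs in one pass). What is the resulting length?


Input: cecbdaddab
Stack-based adjacent duplicate removal:
  Read 'c': push. Stack: c
  Read 'e': push. Stack: ce
  Read 'c': push. Stack: cec
  Read 'b': push. Stack: cecb
  Read 'd': push. Stack: cecbd
  Read 'a': push. Stack: cecbda
  Read 'd': push. Stack: cecbdad
  Read 'd': matches stack top 'd' => pop. Stack: cecbda
  Read 'a': matches stack top 'a' => pop. Stack: cecbd
  Read 'b': push. Stack: cecbdb
Final stack: "cecbdb" (length 6)

6


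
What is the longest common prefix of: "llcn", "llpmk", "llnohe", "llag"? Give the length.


Words: llcn, llpmk, llnohe, llag
  Position 0: all 'l' => match
  Position 1: all 'l' => match
  Position 2: ('c', 'p', 'n', 'a') => mismatch, stop
LCP = "ll" (length 2)

2


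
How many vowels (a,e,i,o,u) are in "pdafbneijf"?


Input: pdafbneijf
Checking each character:
  'p' at position 0: consonant
  'd' at position 1: consonant
  'a' at position 2: vowel (running total: 1)
  'f' at position 3: consonant
  'b' at position 4: consonant
  'n' at position 5: consonant
  'e' at position 6: vowel (running total: 2)
  'i' at position 7: vowel (running total: 3)
  'j' at position 8: consonant
  'f' at position 9: consonant
Total vowels: 3

3


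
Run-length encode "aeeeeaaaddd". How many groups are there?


Input: aeeeeaaaddd
Scanning for consecutive runs:
  Group 1: 'a' x 1 (positions 0-0)
  Group 2: 'e' x 4 (positions 1-4)
  Group 3: 'a' x 3 (positions 5-7)
  Group 4: 'd' x 3 (positions 8-10)
Total groups: 4

4


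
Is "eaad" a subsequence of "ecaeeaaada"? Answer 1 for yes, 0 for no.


Check if "eaad" is a subsequence of "ecaeeaaada"
Greedy scan:
  Position 0 ('e'): matches sub[0] = 'e'
  Position 1 ('c'): no match needed
  Position 2 ('a'): matches sub[1] = 'a'
  Position 3 ('e'): no match needed
  Position 4 ('e'): no match needed
  Position 5 ('a'): matches sub[2] = 'a'
  Position 6 ('a'): no match needed
  Position 7 ('a'): no match needed
  Position 8 ('d'): matches sub[3] = 'd'
  Position 9 ('a'): no match needed
All 4 characters matched => is a subsequence

1


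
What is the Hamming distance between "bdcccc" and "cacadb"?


Comparing "bdcccc" and "cacadb" position by position:
  Position 0: 'b' vs 'c' => differ
  Position 1: 'd' vs 'a' => differ
  Position 2: 'c' vs 'c' => same
  Position 3: 'c' vs 'a' => differ
  Position 4: 'c' vs 'd' => differ
  Position 5: 'c' vs 'b' => differ
Total differences (Hamming distance): 5

5


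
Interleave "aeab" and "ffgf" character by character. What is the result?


Interleaving "aeab" and "ffgf":
  Position 0: 'a' from first, 'f' from second => "af"
  Position 1: 'e' from first, 'f' from second => "ef"
  Position 2: 'a' from first, 'g' from second => "ag"
  Position 3: 'b' from first, 'f' from second => "bf"
Result: afefagbf

afefagbf


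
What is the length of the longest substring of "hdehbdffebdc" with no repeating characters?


Input: "hdehbdffebdc"
Sliding window (track last position of each char):
  Position 0 ('h'): window [0,0] length 1 -- new best
  Position 1 ('d'): window [0,1] length 2 -- new best
  Position 2 ('e'): window [0,2] length 3 -- new best
  Position 3 ('h'): repeat (last at 0), move window start to 1
  Position 3 ('h'): window [1,3] length 3
  Position 4 ('b'): window [1,4] length 4 -- new best
  Position 5 ('d'): repeat (last at 1), move window start to 2
  Position 5 ('d'): window [2,5] length 4
  Position 6 ('f'): window [2,6] length 5 -- new best
  Position 7 ('f'): repeat (last at 6), move window start to 7
  Position 7 ('f'): window [7,7] length 1
  Position 8 ('e'): window [7,8] length 2
  Position 9 ('b'): window [7,9] length 3
  Position 10 ('d'): window [7,10] length 4
  Position 11 ('c'): window [7,11] length 5
Longest substring with no repeats: "ehbdf" with length 5

5


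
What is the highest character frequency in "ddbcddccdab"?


Input: ddbcddccdab
Character counts:
  'a': 1
  'b': 2
  'c': 3
  'd': 5
Maximum frequency: 5

5


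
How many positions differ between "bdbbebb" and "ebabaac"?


Comparing "bdbbebb" and "ebabaac" position by position:
  Position 0: 'b' vs 'e' => DIFFER
  Position 1: 'd' vs 'b' => DIFFER
  Position 2: 'b' vs 'a' => DIFFER
  Position 3: 'b' vs 'b' => same
  Position 4: 'e' vs 'a' => DIFFER
  Position 5: 'b' vs 'a' => DIFFER
  Position 6: 'b' vs 'c' => DIFFER
Positions that differ: 6

6


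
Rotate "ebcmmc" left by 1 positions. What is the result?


Input: "ebcmmc", rotate left by 1
First 1 characters: "e"
Remaining characters: "bcmmc"
Concatenate remaining + first: "bcmmc" + "e" = "bcmmce"

bcmmce


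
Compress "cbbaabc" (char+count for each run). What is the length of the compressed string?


Input: cbbaabc
Runs:
  'c' x 1 => "c1"
  'b' x 2 => "b2"
  'a' x 2 => "a2"
  'b' x 1 => "b1"
  'c' x 1 => "c1"
Compressed: "c1b2a2b1c1"
Compressed length: 10

10


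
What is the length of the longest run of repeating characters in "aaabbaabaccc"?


Input: "aaabbaabaccc"
Scanning for longest run:
  Position 1 ('a'): continues run of 'a', length=2
  Position 2 ('a'): continues run of 'a', length=3
  Position 3 ('b'): new char, reset run to 1
  Position 4 ('b'): continues run of 'b', length=2
  Position 5 ('a'): new char, reset run to 1
  Position 6 ('a'): continues run of 'a', length=2
  Position 7 ('b'): new char, reset run to 1
  Position 8 ('a'): new char, reset run to 1
  Position 9 ('c'): new char, reset run to 1
  Position 10 ('c'): continues run of 'c', length=2
  Position 11 ('c'): continues run of 'c', length=3
Longest run: 'a' with length 3

3


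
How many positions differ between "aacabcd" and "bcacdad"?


Comparing "aacabcd" and "bcacdad" position by position:
  Position 0: 'a' vs 'b' => DIFFER
  Position 1: 'a' vs 'c' => DIFFER
  Position 2: 'c' vs 'a' => DIFFER
  Position 3: 'a' vs 'c' => DIFFER
  Position 4: 'b' vs 'd' => DIFFER
  Position 5: 'c' vs 'a' => DIFFER
  Position 6: 'd' vs 'd' => same
Positions that differ: 6

6


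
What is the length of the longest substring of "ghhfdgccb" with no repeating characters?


Input: "ghhfdgccb"
Sliding window (track last position of each char):
  Position 0 ('g'): window [0,0] length 1 -- new best
  Position 1 ('h'): window [0,1] length 2 -- new best
  Position 2 ('h'): repeat (last at 1), move window start to 2
  Position 2 ('h'): window [2,2] length 1
  Position 3 ('f'): window [2,3] length 2
  Position 4 ('d'): window [2,4] length 3 -- new best
  Position 5 ('g'): window [2,5] length 4 -- new best
  Position 6 ('c'): window [2,6] length 5 -- new best
  Position 7 ('c'): repeat (last at 6), move window start to 7
  Position 7 ('c'): window [7,7] length 1
  Position 8 ('b'): window [7,8] length 2
Longest substring with no repeats: "hfdgc" with length 5

5


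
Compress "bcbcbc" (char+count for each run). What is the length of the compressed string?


Input: bcbcbc
Runs:
  'b' x 1 => "b1"
  'c' x 1 => "c1"
  'b' x 1 => "b1"
  'c' x 1 => "c1"
  'b' x 1 => "b1"
  'c' x 1 => "c1"
Compressed: "b1c1b1c1b1c1"
Compressed length: 12

12


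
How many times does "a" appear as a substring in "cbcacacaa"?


Searching for "a" in "cbcacacaa"
Scanning each position:
  Position 0: "c" => no
  Position 1: "b" => no
  Position 2: "c" => no
  Position 3: "a" => MATCH
  Position 4: "c" => no
  Position 5: "a" => MATCH
  Position 6: "c" => no
  Position 7: "a" => MATCH
  Position 8: "a" => MATCH
Total occurrences: 4

4


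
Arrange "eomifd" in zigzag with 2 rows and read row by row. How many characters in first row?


Zigzag "eomifd" into 2 rows:
Placing characters:
  'e' => row 0
  'o' => row 1
  'm' => row 0
  'i' => row 1
  'f' => row 0
  'd' => row 1
Rows:
  Row 0: "emf"
  Row 1: "oid"
First row length: 3

3


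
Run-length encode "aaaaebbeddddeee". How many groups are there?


Input: aaaaebbeddddeee
Scanning for consecutive runs:
  Group 1: 'a' x 4 (positions 0-3)
  Group 2: 'e' x 1 (positions 4-4)
  Group 3: 'b' x 2 (positions 5-6)
  Group 4: 'e' x 1 (positions 7-7)
  Group 5: 'd' x 4 (positions 8-11)
  Group 6: 'e' x 3 (positions 12-14)
Total groups: 6

6


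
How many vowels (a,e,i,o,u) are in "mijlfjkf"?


Input: mijlfjkf
Checking each character:
  'm' at position 0: consonant
  'i' at position 1: vowel (running total: 1)
  'j' at position 2: consonant
  'l' at position 3: consonant
  'f' at position 4: consonant
  'j' at position 5: consonant
  'k' at position 6: consonant
  'f' at position 7: consonant
Total vowels: 1

1


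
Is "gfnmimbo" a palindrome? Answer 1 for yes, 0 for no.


Input: gfnmimbo
Reversed: obmimnfg
  Compare pos 0 ('g') with pos 7 ('o'): MISMATCH
  Compare pos 1 ('f') with pos 6 ('b'): MISMATCH
  Compare pos 2 ('n') with pos 5 ('m'): MISMATCH
  Compare pos 3 ('m') with pos 4 ('i'): MISMATCH
Result: not a palindrome

0


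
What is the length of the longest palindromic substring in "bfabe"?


Input: "bfabe"
Checking substrings for palindromes:
  No multi-char palindromic substrings found
Longest palindromic substring: "b" with length 1

1


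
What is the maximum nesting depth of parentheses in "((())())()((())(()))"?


Input: "((())())()((())(()))"
Tracking depth:
  Position 0 '(': depth becomes 1
  Position 1 '(': depth becomes 2
  Position 2 '(': depth becomes 3
  Position 3 ')': depth becomes 2
  Position 4 ')': depth becomes 1
  Position 5 '(': depth becomes 2
  Position 6 ')': depth becomes 1
  Position 7 ')': depth becomes 0
  Position 8 '(': depth becomes 1
  Position 9 ')': depth becomes 0
  Position 10 '(': depth becomes 1
  Position 11 '(': depth becomes 2
  Position 12 '(': depth becomes 3
  Position 13 ')': depth becomes 2
  Position 14 ')': depth becomes 1
  Position 15 '(': depth becomes 2
  Position 16 '(': depth becomes 3
  Position 17 ')': depth becomes 2
  Position 18 ')': depth becomes 1
  Position 19 ')': depth becomes 0
Maximum depth reached: 3

3


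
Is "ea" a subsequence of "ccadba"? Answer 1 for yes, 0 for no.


Check if "ea" is a subsequence of "ccadba"
Greedy scan:
  Position 0 ('c'): no match needed
  Position 1 ('c'): no match needed
  Position 2 ('a'): no match needed
  Position 3 ('d'): no match needed
  Position 4 ('b'): no match needed
  Position 5 ('a'): no match needed
Only matched 0/2 characters => not a subsequence

0


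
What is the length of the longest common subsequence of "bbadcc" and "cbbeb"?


LCS of "bbadcc" and "cbbeb"
DP table:
           c    b    b    e    b
      0    0    0    0    0    0
  b   0    0    1    1    1    1
  b   0    0    1    2    2    2
  a   0    0    1    2    2    2
  d   0    0    1    2    2    2
  c   0    1    1    2    2    2
  c   0    1    1    2    2    2
LCS length = dp[6][5] = 2

2


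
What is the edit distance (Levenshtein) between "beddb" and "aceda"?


Computing edit distance: "beddb" -> "aceda"
DP table:
           a    c    e    d    a
      0    1    2    3    4    5
  b   1    1    2    3    4    5
  e   2    2    2    2    3    4
  d   3    3    3    3    2    3
  d   4    4    4    4    3    3
  b   5    5    5    5    4    4
Edit distance = dp[5][5] = 4

4


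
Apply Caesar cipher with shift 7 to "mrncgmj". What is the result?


Caesar cipher: shift "mrncgmj" by 7
  'm' (pos 12) + 7 = pos 19 = 't'
  'r' (pos 17) + 7 = pos 24 = 'y'
  'n' (pos 13) + 7 = pos 20 = 'u'
  'c' (pos 2) + 7 = pos 9 = 'j'
  'g' (pos 6) + 7 = pos 13 = 'n'
  'm' (pos 12) + 7 = pos 19 = 't'
  'j' (pos 9) + 7 = pos 16 = 'q'
Result: tyujntq

tyujntq


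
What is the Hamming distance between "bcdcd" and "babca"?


Comparing "bcdcd" and "babca" position by position:
  Position 0: 'b' vs 'b' => same
  Position 1: 'c' vs 'a' => differ
  Position 2: 'd' vs 'b' => differ
  Position 3: 'c' vs 'c' => same
  Position 4: 'd' vs 'a' => differ
Total differences (Hamming distance): 3

3


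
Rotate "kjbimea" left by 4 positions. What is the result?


Input: "kjbimea", rotate left by 4
First 4 characters: "kjbi"
Remaining characters: "mea"
Concatenate remaining + first: "mea" + "kjbi" = "meakjbi"

meakjbi


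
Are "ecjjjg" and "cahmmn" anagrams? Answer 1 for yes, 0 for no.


Strings: "ecjjjg", "cahmmn"
Sorted first:  cegjjj
Sorted second: achmmn
Differ at position 0: 'c' vs 'a' => not anagrams

0


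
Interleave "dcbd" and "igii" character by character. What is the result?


Interleaving "dcbd" and "igii":
  Position 0: 'd' from first, 'i' from second => "di"
  Position 1: 'c' from first, 'g' from second => "cg"
  Position 2: 'b' from first, 'i' from second => "bi"
  Position 3: 'd' from first, 'i' from second => "di"
Result: dicgbidi

dicgbidi


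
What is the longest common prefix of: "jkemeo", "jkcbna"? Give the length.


Words: jkemeo, jkcbna
  Position 0: all 'j' => match
  Position 1: all 'k' => match
  Position 2: ('e', 'c') => mismatch, stop
LCP = "jk" (length 2)

2


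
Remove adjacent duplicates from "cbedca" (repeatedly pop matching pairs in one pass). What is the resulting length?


Input: cbedca
Stack-based adjacent duplicate removal:
  Read 'c': push. Stack: c
  Read 'b': push. Stack: cb
  Read 'e': push. Stack: cbe
  Read 'd': push. Stack: cbed
  Read 'c': push. Stack: cbedc
  Read 'a': push. Stack: cbedca
Final stack: "cbedca" (length 6)

6


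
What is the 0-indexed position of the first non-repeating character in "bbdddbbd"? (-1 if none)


Input: bbdddbbd
Character frequencies:
  'b': 4
  'd': 4
Scanning left to right for freq == 1:
  Position 0 ('b'): freq=4, skip
  Position 1 ('b'): freq=4, skip
  Position 2 ('d'): freq=4, skip
  Position 3 ('d'): freq=4, skip
  Position 4 ('d'): freq=4, skip
  Position 5 ('b'): freq=4, skip
  Position 6 ('b'): freq=4, skip
  Position 7 ('d'): freq=4, skip
  No unique character found => answer = -1

-1


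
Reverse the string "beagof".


Input: beagof
Reading characters right to left:
  Position 5: 'f'
  Position 4: 'o'
  Position 3: 'g'
  Position 2: 'a'
  Position 1: 'e'
  Position 0: 'b'
Reversed: fogaeb

fogaeb


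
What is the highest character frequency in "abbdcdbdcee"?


Input: abbdcdbdcee
Character counts:
  'a': 1
  'b': 3
  'c': 2
  'd': 3
  'e': 2
Maximum frequency: 3

3


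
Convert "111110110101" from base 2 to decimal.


Input: "111110110101" in base 2
Positional expansion:
  Digit '1' (value 1) x 2^11 = 2048
  Digit '1' (value 1) x 2^10 = 1024
  Digit '1' (value 1) x 2^9 = 512
  Digit '1' (value 1) x 2^8 = 256
  Digit '1' (value 1) x 2^7 = 128
  Digit '0' (value 0) x 2^6 = 0
  Digit '1' (value 1) x 2^5 = 32
  Digit '1' (value 1) x 2^4 = 16
  Digit '0' (value 0) x 2^3 = 0
  Digit '1' (value 1) x 2^2 = 4
  Digit '0' (value 0) x 2^1 = 0
  Digit '1' (value 1) x 2^0 = 1
Sum = 4021

4021


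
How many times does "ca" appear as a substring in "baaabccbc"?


Searching for "ca" in "baaabccbc"
Scanning each position:
  Position 0: "ba" => no
  Position 1: "aa" => no
  Position 2: "aa" => no
  Position 3: "ab" => no
  Position 4: "bc" => no
  Position 5: "cc" => no
  Position 6: "cb" => no
  Position 7: "bc" => no
Total occurrences: 0

0


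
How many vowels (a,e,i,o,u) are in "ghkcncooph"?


Input: ghkcncooph
Checking each character:
  'g' at position 0: consonant
  'h' at position 1: consonant
  'k' at position 2: consonant
  'c' at position 3: consonant
  'n' at position 4: consonant
  'c' at position 5: consonant
  'o' at position 6: vowel (running total: 1)
  'o' at position 7: vowel (running total: 2)
  'p' at position 8: consonant
  'h' at position 9: consonant
Total vowels: 2

2


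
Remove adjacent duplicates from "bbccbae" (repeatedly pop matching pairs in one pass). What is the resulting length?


Input: bbccbae
Stack-based adjacent duplicate removal:
  Read 'b': push. Stack: b
  Read 'b': matches stack top 'b' => pop. Stack: (empty)
  Read 'c': push. Stack: c
  Read 'c': matches stack top 'c' => pop. Stack: (empty)
  Read 'b': push. Stack: b
  Read 'a': push. Stack: ba
  Read 'e': push. Stack: bae
Final stack: "bae" (length 3)

3


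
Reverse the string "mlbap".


Input: mlbap
Reading characters right to left:
  Position 4: 'p'
  Position 3: 'a'
  Position 2: 'b'
  Position 1: 'l'
  Position 0: 'm'
Reversed: pablm

pablm


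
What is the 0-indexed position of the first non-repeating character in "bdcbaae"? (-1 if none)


Input: bdcbaae
Character frequencies:
  'a': 2
  'b': 2
  'c': 1
  'd': 1
  'e': 1
Scanning left to right for freq == 1:
  Position 0 ('b'): freq=2, skip
  Position 1 ('d'): unique! => answer = 1

1


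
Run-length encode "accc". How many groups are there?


Input: accc
Scanning for consecutive runs:
  Group 1: 'a' x 1 (positions 0-0)
  Group 2: 'c' x 3 (positions 1-3)
Total groups: 2

2


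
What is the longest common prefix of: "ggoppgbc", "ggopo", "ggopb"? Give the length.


Words: ggoppgbc, ggopo, ggopb
  Position 0: all 'g' => match
  Position 1: all 'g' => match
  Position 2: all 'o' => match
  Position 3: all 'p' => match
  Position 4: ('p', 'o', 'b') => mismatch, stop
LCP = "ggop" (length 4)

4


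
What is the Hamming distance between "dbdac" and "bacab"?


Comparing "dbdac" and "bacab" position by position:
  Position 0: 'd' vs 'b' => differ
  Position 1: 'b' vs 'a' => differ
  Position 2: 'd' vs 'c' => differ
  Position 3: 'a' vs 'a' => same
  Position 4: 'c' vs 'b' => differ
Total differences (Hamming distance): 4

4


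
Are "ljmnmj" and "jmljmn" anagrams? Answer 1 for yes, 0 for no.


Strings: "ljmnmj", "jmljmn"
Sorted first:  jjlmmn
Sorted second: jjlmmn
Sorted forms match => anagrams

1


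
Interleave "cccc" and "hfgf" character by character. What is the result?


Interleaving "cccc" and "hfgf":
  Position 0: 'c' from first, 'h' from second => "ch"
  Position 1: 'c' from first, 'f' from second => "cf"
  Position 2: 'c' from first, 'g' from second => "cg"
  Position 3: 'c' from first, 'f' from second => "cf"
Result: chcfcgcf

chcfcgcf


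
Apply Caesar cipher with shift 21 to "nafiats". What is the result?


Caesar cipher: shift "nafiats" by 21
  'n' (pos 13) + 21 = pos 8 = 'i'
  'a' (pos 0) + 21 = pos 21 = 'v'
  'f' (pos 5) + 21 = pos 0 = 'a'
  'i' (pos 8) + 21 = pos 3 = 'd'
  'a' (pos 0) + 21 = pos 21 = 'v'
  't' (pos 19) + 21 = pos 14 = 'o'
  's' (pos 18) + 21 = pos 13 = 'n'
Result: ivadvon

ivadvon


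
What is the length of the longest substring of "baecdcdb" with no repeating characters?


Input: "baecdcdb"
Sliding window (track last position of each char):
  Position 0 ('b'): window [0,0] length 1 -- new best
  Position 1 ('a'): window [0,1] length 2 -- new best
  Position 2 ('e'): window [0,2] length 3 -- new best
  Position 3 ('c'): window [0,3] length 4 -- new best
  Position 4 ('d'): window [0,4] length 5 -- new best
  Position 5 ('c'): repeat (last at 3), move window start to 4
  Position 5 ('c'): window [4,5] length 2
  Position 6 ('d'): repeat (last at 4), move window start to 5
  Position 6 ('d'): window [5,6] length 2
  Position 7 ('b'): window [5,7] length 3
Longest substring with no repeats: "baecd" with length 5

5


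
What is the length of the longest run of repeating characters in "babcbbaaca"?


Input: "babcbbaaca"
Scanning for longest run:
  Position 1 ('a'): new char, reset run to 1
  Position 2 ('b'): new char, reset run to 1
  Position 3 ('c'): new char, reset run to 1
  Position 4 ('b'): new char, reset run to 1
  Position 5 ('b'): continues run of 'b', length=2
  Position 6 ('a'): new char, reset run to 1
  Position 7 ('a'): continues run of 'a', length=2
  Position 8 ('c'): new char, reset run to 1
  Position 9 ('a'): new char, reset run to 1
Longest run: 'b' with length 2

2


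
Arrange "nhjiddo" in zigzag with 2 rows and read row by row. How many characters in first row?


Zigzag "nhjiddo" into 2 rows:
Placing characters:
  'n' => row 0
  'h' => row 1
  'j' => row 0
  'i' => row 1
  'd' => row 0
  'd' => row 1
  'o' => row 0
Rows:
  Row 0: "njdo"
  Row 1: "hid"
First row length: 4

4


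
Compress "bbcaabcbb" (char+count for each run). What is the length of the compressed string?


Input: bbcaabcbb
Runs:
  'b' x 2 => "b2"
  'c' x 1 => "c1"
  'a' x 2 => "a2"
  'b' x 1 => "b1"
  'c' x 1 => "c1"
  'b' x 2 => "b2"
Compressed: "b2c1a2b1c1b2"
Compressed length: 12

12


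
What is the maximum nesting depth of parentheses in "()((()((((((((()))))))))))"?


Input: "()((()((((((((()))))))))))"
Tracking depth:
  Position 0 '(': depth becomes 1
  Position 1 ')': depth becomes 0
  Position 2 '(': depth becomes 1
  Position 3 '(': depth becomes 2
  Position 4 '(': depth becomes 3
  Position 5 ')': depth becomes 2
  Position 6 '(': depth becomes 3
  Position 7 '(': depth becomes 4
  Position 8 '(': depth becomes 5
  Position 9 '(': depth becomes 6
  Position 10 '(': depth becomes 7
  Position 11 '(': depth becomes 8
  Position 12 '(': depth becomes 9
  Position 13 '(': depth becomes 10
  Position 14 '(': depth becomes 11
  Position 15 ')': depth becomes 10
  Position 16 ')': depth becomes 9
  Position 17 ')': depth becomes 8
  Position 18 ')': depth becomes 7
  Position 19 ')': depth becomes 6
  Position 20 ')': depth becomes 5
  Position 21 ')': depth becomes 4
  Position 22 ')': depth becomes 3
  Position 23 ')': depth becomes 2
  Position 24 ')': depth becomes 1
  Position 25 ')': depth becomes 0
Maximum depth reached: 11

11


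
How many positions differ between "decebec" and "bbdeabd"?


Comparing "decebec" and "bbdeabd" position by position:
  Position 0: 'd' vs 'b' => DIFFER
  Position 1: 'e' vs 'b' => DIFFER
  Position 2: 'c' vs 'd' => DIFFER
  Position 3: 'e' vs 'e' => same
  Position 4: 'b' vs 'a' => DIFFER
  Position 5: 'e' vs 'b' => DIFFER
  Position 6: 'c' vs 'd' => DIFFER
Positions that differ: 6

6


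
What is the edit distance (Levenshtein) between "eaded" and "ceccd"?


Computing edit distance: "eaded" -> "ceccd"
DP table:
           c    e    c    c    d
      0    1    2    3    4    5
  e   1    1    1    2    3    4
  a   2    2    2    2    3    4
  d   3    3    3    3    3    3
  e   4    4    3    4    4    4
  d   5    5    4    4    5    4
Edit distance = dp[5][5] = 4

4


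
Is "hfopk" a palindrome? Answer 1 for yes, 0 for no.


Input: hfopk
Reversed: kpofh
  Compare pos 0 ('h') with pos 4 ('k'): MISMATCH
  Compare pos 1 ('f') with pos 3 ('p'): MISMATCH
Result: not a palindrome

0


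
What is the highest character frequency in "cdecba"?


Input: cdecba
Character counts:
  'a': 1
  'b': 1
  'c': 2
  'd': 1
  'e': 1
Maximum frequency: 2

2


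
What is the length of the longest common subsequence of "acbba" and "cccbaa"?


LCS of "acbba" and "cccbaa"
DP table:
           c    c    c    b    a    a
      0    0    0    0    0    0    0
  a   0    0    0    0    0    1    1
  c   0    1    1    1    1    1    1
  b   0    1    1    1    2    2    2
  b   0    1    1    1    2    2    2
  a   0    1    1    1    2    3    3
LCS length = dp[5][6] = 3

3


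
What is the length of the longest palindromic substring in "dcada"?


Input: "dcada"
Checking substrings for palindromes:
  [2:5] "ada" (len 3) => palindrome
Longest palindromic substring: "ada" with length 3

3


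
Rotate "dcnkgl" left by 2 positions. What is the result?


Input: "dcnkgl", rotate left by 2
First 2 characters: "dc"
Remaining characters: "nkgl"
Concatenate remaining + first: "nkgl" + "dc" = "nkgldc"

nkgldc


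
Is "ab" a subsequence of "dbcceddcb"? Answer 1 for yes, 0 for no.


Check if "ab" is a subsequence of "dbcceddcb"
Greedy scan:
  Position 0 ('d'): no match needed
  Position 1 ('b'): no match needed
  Position 2 ('c'): no match needed
  Position 3 ('c'): no match needed
  Position 4 ('e'): no match needed
  Position 5 ('d'): no match needed
  Position 6 ('d'): no match needed
  Position 7 ('c'): no match needed
  Position 8 ('b'): no match needed
Only matched 0/2 characters => not a subsequence

0


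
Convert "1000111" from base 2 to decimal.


Input: "1000111" in base 2
Positional expansion:
  Digit '1' (value 1) x 2^6 = 64
  Digit '0' (value 0) x 2^5 = 0
  Digit '0' (value 0) x 2^4 = 0
  Digit '0' (value 0) x 2^3 = 0
  Digit '1' (value 1) x 2^2 = 4
  Digit '1' (value 1) x 2^1 = 2
  Digit '1' (value 1) x 2^0 = 1
Sum = 71

71


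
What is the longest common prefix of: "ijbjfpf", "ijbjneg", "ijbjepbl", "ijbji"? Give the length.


Words: ijbjfpf, ijbjneg, ijbjepbl, ijbji
  Position 0: all 'i' => match
  Position 1: all 'j' => match
  Position 2: all 'b' => match
  Position 3: all 'j' => match
  Position 4: ('f', 'n', 'e', 'i') => mismatch, stop
LCP = "ijbj" (length 4)

4


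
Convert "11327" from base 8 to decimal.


Input: "11327" in base 8
Positional expansion:
  Digit '1' (value 1) x 8^4 = 4096
  Digit '1' (value 1) x 8^3 = 512
  Digit '3' (value 3) x 8^2 = 192
  Digit '2' (value 2) x 8^1 = 16
  Digit '7' (value 7) x 8^0 = 7
Sum = 4823

4823


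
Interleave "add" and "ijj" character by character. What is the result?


Interleaving "add" and "ijj":
  Position 0: 'a' from first, 'i' from second => "ai"
  Position 1: 'd' from first, 'j' from second => "dj"
  Position 2: 'd' from first, 'j' from second => "dj"
Result: aidjdj

aidjdj


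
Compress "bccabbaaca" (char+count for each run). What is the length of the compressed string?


Input: bccabbaaca
Runs:
  'b' x 1 => "b1"
  'c' x 2 => "c2"
  'a' x 1 => "a1"
  'b' x 2 => "b2"
  'a' x 2 => "a2"
  'c' x 1 => "c1"
  'a' x 1 => "a1"
Compressed: "b1c2a1b2a2c1a1"
Compressed length: 14

14


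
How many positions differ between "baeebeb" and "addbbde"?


Comparing "baeebeb" and "addbbde" position by position:
  Position 0: 'b' vs 'a' => DIFFER
  Position 1: 'a' vs 'd' => DIFFER
  Position 2: 'e' vs 'd' => DIFFER
  Position 3: 'e' vs 'b' => DIFFER
  Position 4: 'b' vs 'b' => same
  Position 5: 'e' vs 'd' => DIFFER
  Position 6: 'b' vs 'e' => DIFFER
Positions that differ: 6

6


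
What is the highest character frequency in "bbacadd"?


Input: bbacadd
Character counts:
  'a': 2
  'b': 2
  'c': 1
  'd': 2
Maximum frequency: 2

2


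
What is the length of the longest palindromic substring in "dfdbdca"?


Input: "dfdbdca"
Checking substrings for palindromes:
  [0:3] "dfd" (len 3) => palindrome
  [2:5] "dbd" (len 3) => palindrome
Longest palindromic substring: "dfd" with length 3

3


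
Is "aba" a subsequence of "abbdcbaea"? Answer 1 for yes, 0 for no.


Check if "aba" is a subsequence of "abbdcbaea"
Greedy scan:
  Position 0 ('a'): matches sub[0] = 'a'
  Position 1 ('b'): matches sub[1] = 'b'
  Position 2 ('b'): no match needed
  Position 3 ('d'): no match needed
  Position 4 ('c'): no match needed
  Position 5 ('b'): no match needed
  Position 6 ('a'): matches sub[2] = 'a'
  Position 7 ('e'): no match needed
  Position 8 ('a'): no match needed
All 3 characters matched => is a subsequence

1


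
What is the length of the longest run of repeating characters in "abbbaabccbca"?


Input: "abbbaabccbca"
Scanning for longest run:
  Position 1 ('b'): new char, reset run to 1
  Position 2 ('b'): continues run of 'b', length=2
  Position 3 ('b'): continues run of 'b', length=3
  Position 4 ('a'): new char, reset run to 1
  Position 5 ('a'): continues run of 'a', length=2
  Position 6 ('b'): new char, reset run to 1
  Position 7 ('c'): new char, reset run to 1
  Position 8 ('c'): continues run of 'c', length=2
  Position 9 ('b'): new char, reset run to 1
  Position 10 ('c'): new char, reset run to 1
  Position 11 ('a'): new char, reset run to 1
Longest run: 'b' with length 3

3


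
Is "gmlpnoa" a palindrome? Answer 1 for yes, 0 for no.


Input: gmlpnoa
Reversed: aonplmg
  Compare pos 0 ('g') with pos 6 ('a'): MISMATCH
  Compare pos 1 ('m') with pos 5 ('o'): MISMATCH
  Compare pos 2 ('l') with pos 4 ('n'): MISMATCH
Result: not a palindrome

0


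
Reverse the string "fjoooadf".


Input: fjoooadf
Reading characters right to left:
  Position 7: 'f'
  Position 6: 'd'
  Position 5: 'a'
  Position 4: 'o'
  Position 3: 'o'
  Position 2: 'o'
  Position 1: 'j'
  Position 0: 'f'
Reversed: fdaooojf

fdaooojf


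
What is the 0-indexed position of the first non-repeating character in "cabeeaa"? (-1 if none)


Input: cabeeaa
Character frequencies:
  'a': 3
  'b': 1
  'c': 1
  'e': 2
Scanning left to right for freq == 1:
  Position 0 ('c'): unique! => answer = 0

0


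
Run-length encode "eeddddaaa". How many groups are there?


Input: eeddddaaa
Scanning for consecutive runs:
  Group 1: 'e' x 2 (positions 0-1)
  Group 2: 'd' x 4 (positions 2-5)
  Group 3: 'a' x 3 (positions 6-8)
Total groups: 3

3


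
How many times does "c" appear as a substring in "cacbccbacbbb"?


Searching for "c" in "cacbccbacbbb"
Scanning each position:
  Position 0: "c" => MATCH
  Position 1: "a" => no
  Position 2: "c" => MATCH
  Position 3: "b" => no
  Position 4: "c" => MATCH
  Position 5: "c" => MATCH
  Position 6: "b" => no
  Position 7: "a" => no
  Position 8: "c" => MATCH
  Position 9: "b" => no
  Position 10: "b" => no
  Position 11: "b" => no
Total occurrences: 5

5


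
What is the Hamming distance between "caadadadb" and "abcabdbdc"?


Comparing "caadadadb" and "abcabdbdc" position by position:
  Position 0: 'c' vs 'a' => differ
  Position 1: 'a' vs 'b' => differ
  Position 2: 'a' vs 'c' => differ
  Position 3: 'd' vs 'a' => differ
  Position 4: 'a' vs 'b' => differ
  Position 5: 'd' vs 'd' => same
  Position 6: 'a' vs 'b' => differ
  Position 7: 'd' vs 'd' => same
  Position 8: 'b' vs 'c' => differ
Total differences (Hamming distance): 7

7


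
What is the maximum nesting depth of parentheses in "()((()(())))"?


Input: "()((()(())))"
Tracking depth:
  Position 0 '(': depth becomes 1
  Position 1 ')': depth becomes 0
  Position 2 '(': depth becomes 1
  Position 3 '(': depth becomes 2
  Position 4 '(': depth becomes 3
  Position 5 ')': depth becomes 2
  Position 6 '(': depth becomes 3
  Position 7 '(': depth becomes 4
  Position 8 ')': depth becomes 3
  Position 9 ')': depth becomes 2
  Position 10 ')': depth becomes 1
  Position 11 ')': depth becomes 0
Maximum depth reached: 4

4


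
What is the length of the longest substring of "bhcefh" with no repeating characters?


Input: "bhcefh"
Sliding window (track last position of each char):
  Position 0 ('b'): window [0,0] length 1 -- new best
  Position 1 ('h'): window [0,1] length 2 -- new best
  Position 2 ('c'): window [0,2] length 3 -- new best
  Position 3 ('e'): window [0,3] length 4 -- new best
  Position 4 ('f'): window [0,4] length 5 -- new best
  Position 5 ('h'): repeat (last at 1), move window start to 2
  Position 5 ('h'): window [2,5] length 4
Longest substring with no repeats: "bhcef" with length 5

5


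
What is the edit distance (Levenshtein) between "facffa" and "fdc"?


Computing edit distance: "facffa" -> "fdc"
DP table:
           f    d    c
      0    1    2    3
  f   1    0    1    2
  a   2    1    1    2
  c   3    2    2    1
  f   4    3    3    2
  f   5    4    4    3
  a   6    5    5    4
Edit distance = dp[6][3] = 4

4


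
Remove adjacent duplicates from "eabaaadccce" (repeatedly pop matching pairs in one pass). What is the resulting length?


Input: eabaaadccce
Stack-based adjacent duplicate removal:
  Read 'e': push. Stack: e
  Read 'a': push. Stack: ea
  Read 'b': push. Stack: eab
  Read 'a': push. Stack: eaba
  Read 'a': matches stack top 'a' => pop. Stack: eab
  Read 'a': push. Stack: eaba
  Read 'd': push. Stack: eabad
  Read 'c': push. Stack: eabadc
  Read 'c': matches stack top 'c' => pop. Stack: eabad
  Read 'c': push. Stack: eabadc
  Read 'e': push. Stack: eabadce
Final stack: "eabadce" (length 7)

7


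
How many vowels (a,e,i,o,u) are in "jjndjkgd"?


Input: jjndjkgd
Checking each character:
  'j' at position 0: consonant
  'j' at position 1: consonant
  'n' at position 2: consonant
  'd' at position 3: consonant
  'j' at position 4: consonant
  'k' at position 5: consonant
  'g' at position 6: consonant
  'd' at position 7: consonant
Total vowels: 0

0


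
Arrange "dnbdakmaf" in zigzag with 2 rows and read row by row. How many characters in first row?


Zigzag "dnbdakmaf" into 2 rows:
Placing characters:
  'd' => row 0
  'n' => row 1
  'b' => row 0
  'd' => row 1
  'a' => row 0
  'k' => row 1
  'm' => row 0
  'a' => row 1
  'f' => row 0
Rows:
  Row 0: "dbamf"
  Row 1: "ndka"
First row length: 5

5


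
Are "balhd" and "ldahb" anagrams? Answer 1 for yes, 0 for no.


Strings: "balhd", "ldahb"
Sorted first:  abdhl
Sorted second: abdhl
Sorted forms match => anagrams

1


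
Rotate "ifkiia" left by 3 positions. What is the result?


Input: "ifkiia", rotate left by 3
First 3 characters: "ifk"
Remaining characters: "iia"
Concatenate remaining + first: "iia" + "ifk" = "iiaifk"

iiaifk


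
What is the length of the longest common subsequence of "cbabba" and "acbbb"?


LCS of "cbabba" and "acbbb"
DP table:
           a    c    b    b    b
      0    0    0    0    0    0
  c   0    0    1    1    1    1
  b   0    0    1    2    2    2
  a   0    1    1    2    2    2
  b   0    1    1    2    3    3
  b   0    1    1    2    3    4
  a   0    1    1    2    3    4
LCS length = dp[6][5] = 4

4


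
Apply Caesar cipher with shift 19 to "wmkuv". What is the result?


Caesar cipher: shift "wmkuv" by 19
  'w' (pos 22) + 19 = pos 15 = 'p'
  'm' (pos 12) + 19 = pos 5 = 'f'
  'k' (pos 10) + 19 = pos 3 = 'd'
  'u' (pos 20) + 19 = pos 13 = 'n'
  'v' (pos 21) + 19 = pos 14 = 'o'
Result: pfdno

pfdno


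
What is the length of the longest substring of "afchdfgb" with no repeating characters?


Input: "afchdfgb"
Sliding window (track last position of each char):
  Position 0 ('a'): window [0,0] length 1 -- new best
  Position 1 ('f'): window [0,1] length 2 -- new best
  Position 2 ('c'): window [0,2] length 3 -- new best
  Position 3 ('h'): window [0,3] length 4 -- new best
  Position 4 ('d'): window [0,4] length 5 -- new best
  Position 5 ('f'): repeat (last at 1), move window start to 2
  Position 5 ('f'): window [2,5] length 4
  Position 6 ('g'): window [2,6] length 5
  Position 7 ('b'): window [2,7] length 6 -- new best
Longest substring with no repeats: "chdfgb" with length 6

6


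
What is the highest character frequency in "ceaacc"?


Input: ceaacc
Character counts:
  'a': 2
  'c': 3
  'e': 1
Maximum frequency: 3

3


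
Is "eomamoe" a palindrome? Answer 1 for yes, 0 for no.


Input: eomamoe
Reversed: eomamoe
  Compare pos 0 ('e') with pos 6 ('e'): match
  Compare pos 1 ('o') with pos 5 ('o'): match
  Compare pos 2 ('m') with pos 4 ('m'): match
Result: palindrome

1


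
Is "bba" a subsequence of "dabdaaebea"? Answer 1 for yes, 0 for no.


Check if "bba" is a subsequence of "dabdaaebea"
Greedy scan:
  Position 0 ('d'): no match needed
  Position 1 ('a'): no match needed
  Position 2 ('b'): matches sub[0] = 'b'
  Position 3 ('d'): no match needed
  Position 4 ('a'): no match needed
  Position 5 ('a'): no match needed
  Position 6 ('e'): no match needed
  Position 7 ('b'): matches sub[1] = 'b'
  Position 8 ('e'): no match needed
  Position 9 ('a'): matches sub[2] = 'a'
All 3 characters matched => is a subsequence

1


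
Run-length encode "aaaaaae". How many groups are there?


Input: aaaaaae
Scanning for consecutive runs:
  Group 1: 'a' x 6 (positions 0-5)
  Group 2: 'e' x 1 (positions 6-6)
Total groups: 2

2


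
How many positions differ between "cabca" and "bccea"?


Comparing "cabca" and "bccea" position by position:
  Position 0: 'c' vs 'b' => DIFFER
  Position 1: 'a' vs 'c' => DIFFER
  Position 2: 'b' vs 'c' => DIFFER
  Position 3: 'c' vs 'e' => DIFFER
  Position 4: 'a' vs 'a' => same
Positions that differ: 4

4


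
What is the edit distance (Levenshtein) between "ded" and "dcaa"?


Computing edit distance: "ded" -> "dcaa"
DP table:
           d    c    a    a
      0    1    2    3    4
  d   1    0    1    2    3
  e   2    1    1    2    3
  d   3    2    2    2    3
Edit distance = dp[3][4] = 3

3
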